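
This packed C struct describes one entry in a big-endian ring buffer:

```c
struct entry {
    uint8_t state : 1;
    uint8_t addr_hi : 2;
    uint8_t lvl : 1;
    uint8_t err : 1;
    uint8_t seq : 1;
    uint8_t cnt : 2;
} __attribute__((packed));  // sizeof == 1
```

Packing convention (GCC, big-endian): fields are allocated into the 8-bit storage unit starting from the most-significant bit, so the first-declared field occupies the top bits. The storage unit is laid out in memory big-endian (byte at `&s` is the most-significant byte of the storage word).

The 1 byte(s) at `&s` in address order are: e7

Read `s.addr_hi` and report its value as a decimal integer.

3

[0]=0xe7 (big-endian) → word 0xe7
state [7+:1] = (word>>7) & 0x1 = 1
addr_hi [5+:2] = (word>>5) & 0x3 = 3  ←
lvl [4+:1] = (word>>4) & 0x1 = 0
err [3+:1] = (word>>3) & 0x1 = 0
seq [2+:1] = (word>>2) & 0x1 = 1
cnt [0+:2] = (word>>0) & 0x3 = 3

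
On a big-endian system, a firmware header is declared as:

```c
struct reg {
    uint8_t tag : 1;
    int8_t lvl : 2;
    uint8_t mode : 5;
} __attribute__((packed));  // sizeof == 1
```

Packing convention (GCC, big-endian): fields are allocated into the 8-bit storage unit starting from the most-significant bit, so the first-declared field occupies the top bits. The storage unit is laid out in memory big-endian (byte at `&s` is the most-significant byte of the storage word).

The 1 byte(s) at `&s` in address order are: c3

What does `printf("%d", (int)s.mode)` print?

3

[0]=0xc3 (big-endian) → word 0xc3
tag:1 @ bit 7 → (0xc3>>7)&0x1 = 0x1
lvl:2 @ bit 5 → (0xc3>>5)&0x3 = 0x2
mode:5 @ bit 0 → (0xc3>>0)&0x1f = 0x3  ←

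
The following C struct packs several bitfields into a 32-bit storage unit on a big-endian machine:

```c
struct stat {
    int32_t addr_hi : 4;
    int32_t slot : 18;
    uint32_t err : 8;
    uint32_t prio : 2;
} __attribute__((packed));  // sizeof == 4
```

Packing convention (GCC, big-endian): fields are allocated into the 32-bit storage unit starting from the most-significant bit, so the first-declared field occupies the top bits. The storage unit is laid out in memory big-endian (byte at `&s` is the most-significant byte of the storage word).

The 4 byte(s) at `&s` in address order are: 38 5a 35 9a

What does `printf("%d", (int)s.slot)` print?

-125299

[0]=0x38 [1]=0x5a [2]=0x35 [3]=0x9a (big-endian) → word 0x385a359a
addr_hi [28+:4] = (word>>28) & 0xf = 3
slot [10+:18] = (word>>10) & 0x3ffff = 136845  ←
err [2+:8] = (word>>2) & 0xff = 102
prio [0+:2] = (word>>0) & 0x3 = 2
slot signed 18b, MSB=1: 136845 - 262144 = -125299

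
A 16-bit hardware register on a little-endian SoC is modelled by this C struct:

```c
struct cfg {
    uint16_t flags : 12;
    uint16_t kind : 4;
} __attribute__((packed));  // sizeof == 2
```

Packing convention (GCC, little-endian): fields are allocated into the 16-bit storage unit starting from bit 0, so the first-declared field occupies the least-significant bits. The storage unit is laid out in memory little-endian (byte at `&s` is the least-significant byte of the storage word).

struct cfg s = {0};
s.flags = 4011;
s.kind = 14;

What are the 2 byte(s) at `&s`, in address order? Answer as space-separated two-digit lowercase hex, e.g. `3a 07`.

flags (12b) val=4011 bits=0xfab at bit 0: 0x0fab
kind (4b) val=14 bits=0xe at bit 12: 0xefab
word = 0xefab → little-endian bytes:
  [0]=0xab  [1]=0xef

ab ef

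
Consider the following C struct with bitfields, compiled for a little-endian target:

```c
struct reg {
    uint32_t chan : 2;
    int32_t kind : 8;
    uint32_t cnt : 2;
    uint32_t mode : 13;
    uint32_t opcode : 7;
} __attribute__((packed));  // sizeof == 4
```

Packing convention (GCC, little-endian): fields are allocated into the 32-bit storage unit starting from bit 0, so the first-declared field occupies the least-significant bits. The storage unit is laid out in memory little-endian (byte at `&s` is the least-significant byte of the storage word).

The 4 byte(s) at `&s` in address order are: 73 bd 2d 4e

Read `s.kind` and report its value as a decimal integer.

[0]=0x73 [1]=0xbd [2]=0x2d [3]=0x4e (little-endian) → word 0x4e2dbd73
chan:2 @ bit 0 → (0x4e2dbd73>>0)&0x3 = 0x3
kind:8 @ bit 2 → (0x4e2dbd73>>2)&0xff = 0x5c  ←
cnt:2 @ bit 10 → (0x4e2dbd73>>10)&0x3 = 0x3
mode:13 @ bit 12 → (0x4e2dbd73>>12)&0x1fff = 0x2db
opcode:7 @ bit 25 → (0x4e2dbd73>>25)&0x7f = 0x27
kind signed 8b, MSB=0: value = 92

92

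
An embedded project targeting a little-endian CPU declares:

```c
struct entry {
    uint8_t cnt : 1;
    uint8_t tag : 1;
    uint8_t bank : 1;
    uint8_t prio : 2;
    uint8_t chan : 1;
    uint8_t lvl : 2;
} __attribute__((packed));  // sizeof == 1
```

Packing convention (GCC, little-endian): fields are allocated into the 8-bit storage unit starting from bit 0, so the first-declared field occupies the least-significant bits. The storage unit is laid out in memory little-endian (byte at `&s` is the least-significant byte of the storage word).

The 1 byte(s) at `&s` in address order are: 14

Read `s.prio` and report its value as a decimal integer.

[0]=0x14 (little-endian) → word 0x14
cnt [0+:1] = (word>>0) & 0x1 = 0
tag [1+:1] = (word>>1) & 0x1 = 0
bank [2+:1] = (word>>2) & 0x1 = 1
prio [3+:2] = (word>>3) & 0x3 = 2  ←
chan [5+:1] = (word>>5) & 0x1 = 0
lvl [6+:2] = (word>>6) & 0x3 = 0

2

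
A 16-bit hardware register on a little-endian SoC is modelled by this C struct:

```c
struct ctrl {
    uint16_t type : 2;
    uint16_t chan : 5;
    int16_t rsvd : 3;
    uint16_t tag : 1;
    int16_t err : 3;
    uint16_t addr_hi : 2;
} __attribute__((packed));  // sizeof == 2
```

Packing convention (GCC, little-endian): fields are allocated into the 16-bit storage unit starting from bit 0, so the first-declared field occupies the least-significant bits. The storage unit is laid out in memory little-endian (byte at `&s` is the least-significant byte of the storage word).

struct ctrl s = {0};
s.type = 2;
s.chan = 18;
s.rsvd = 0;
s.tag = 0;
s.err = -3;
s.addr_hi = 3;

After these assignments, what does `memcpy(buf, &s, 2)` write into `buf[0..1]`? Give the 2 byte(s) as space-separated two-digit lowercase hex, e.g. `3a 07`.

type:2 = 2 → 0x2 << 0 → word 0x0002
chan:5 = 18 → 0x12 << 2 → word 0x004a
rsvd:3 = 0 → 0x0 << 7 → word 0x004a
tag:1 = 0 → 0x0 << 10 → word 0x004a
err:3 = -3 → 0x5 << 11 → word 0x284a
addr_hi:2 = 3 → 0x3 << 14 → word 0xe84a
word = 0xe84a → little-endian bytes:
  [0]=0x4a  [1]=0xe8

4a e8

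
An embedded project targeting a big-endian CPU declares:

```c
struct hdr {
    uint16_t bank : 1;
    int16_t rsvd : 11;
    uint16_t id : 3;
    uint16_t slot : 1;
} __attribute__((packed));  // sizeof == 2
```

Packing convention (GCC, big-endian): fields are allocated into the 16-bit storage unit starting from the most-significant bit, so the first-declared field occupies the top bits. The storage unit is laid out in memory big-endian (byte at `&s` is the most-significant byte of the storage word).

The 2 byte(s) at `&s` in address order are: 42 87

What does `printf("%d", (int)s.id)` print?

3

[0]=0x42 [1]=0x87 (big-endian) → word 0x4287
bank:1 @ bit 15 → (0x4287>>15)&0x1 = 0x0
rsvd:11 @ bit 4 → (0x4287>>4)&0x7ff = 0x428
id:3 @ bit 1 → (0x4287>>1)&0x7 = 0x3  ←
slot:1 @ bit 0 → (0x4287>>0)&0x1 = 0x1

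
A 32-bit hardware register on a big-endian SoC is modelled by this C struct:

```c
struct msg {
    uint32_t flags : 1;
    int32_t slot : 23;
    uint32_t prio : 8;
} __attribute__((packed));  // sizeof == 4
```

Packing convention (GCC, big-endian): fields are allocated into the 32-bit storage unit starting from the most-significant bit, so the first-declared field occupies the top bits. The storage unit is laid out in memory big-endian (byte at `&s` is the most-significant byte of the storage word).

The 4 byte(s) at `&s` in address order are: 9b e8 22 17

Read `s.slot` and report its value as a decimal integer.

1828898

[0]=0x9b [1]=0xe8 [2]=0x22 [3]=0x17 (big-endian) → word 0x9be82217
flags [31+:1] = (word>>31) & 0x1 = 1
slot [8+:23] = (word>>8) & 0x7fffff = 1828898  ←
prio [0+:8] = (word>>0) & 0xff = 23
slot signed 23b, MSB=0: value = 1828898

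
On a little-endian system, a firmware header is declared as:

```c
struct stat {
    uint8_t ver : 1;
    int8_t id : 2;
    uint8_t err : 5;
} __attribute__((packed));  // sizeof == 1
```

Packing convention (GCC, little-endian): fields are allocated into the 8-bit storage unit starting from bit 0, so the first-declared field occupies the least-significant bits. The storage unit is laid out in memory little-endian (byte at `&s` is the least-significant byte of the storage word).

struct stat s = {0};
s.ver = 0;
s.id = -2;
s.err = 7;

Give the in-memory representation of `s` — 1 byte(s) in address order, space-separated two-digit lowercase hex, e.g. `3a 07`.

3c

ver (1b) val=0 bits=0x0 at bit 0: 0x00
id (2b) val=-2 bits=0x2 at bit 1: 0x04
err (5b) val=7 bits=0x7 at bit 3: 0x3c
word = 0x3c → little-endian bytes:
  [0]=0x3c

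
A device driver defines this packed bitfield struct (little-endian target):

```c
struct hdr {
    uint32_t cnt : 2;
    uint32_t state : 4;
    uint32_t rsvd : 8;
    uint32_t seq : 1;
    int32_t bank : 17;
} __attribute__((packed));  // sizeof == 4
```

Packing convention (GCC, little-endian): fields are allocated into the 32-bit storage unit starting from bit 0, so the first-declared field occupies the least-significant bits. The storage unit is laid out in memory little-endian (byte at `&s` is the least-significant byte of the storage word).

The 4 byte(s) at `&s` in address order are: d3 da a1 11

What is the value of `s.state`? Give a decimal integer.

[0]=0xd3 [1]=0xda [2]=0xa1 [3]=0x11 (little-endian) → word 0x11a1dad3
cnt [0+:2] = (word>>0) & 0x3 = 3
state [2+:4] = (word>>2) & 0xf = 4  ←
rsvd [6+:8] = (word>>6) & 0xff = 107
seq [14+:1] = (word>>14) & 0x1 = 1
bank [15+:17] = (word>>15) & 0x1ffff = 9027

4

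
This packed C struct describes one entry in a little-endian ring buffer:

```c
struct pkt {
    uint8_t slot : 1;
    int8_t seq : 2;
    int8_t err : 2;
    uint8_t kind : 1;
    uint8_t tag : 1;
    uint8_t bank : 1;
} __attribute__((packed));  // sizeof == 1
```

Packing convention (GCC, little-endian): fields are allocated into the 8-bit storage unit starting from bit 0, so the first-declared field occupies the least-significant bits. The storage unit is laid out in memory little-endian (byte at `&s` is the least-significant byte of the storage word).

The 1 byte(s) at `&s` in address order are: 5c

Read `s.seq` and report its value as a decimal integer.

[0]=0x5c (little-endian) → word 0x5c
slot [0+:1] = (word>>0) & 0x1 = 0
seq [1+:2] = (word>>1) & 0x3 = 2  ←
err [3+:2] = (word>>3) & 0x3 = 3
kind [5+:1] = (word>>5) & 0x1 = 0
tag [6+:1] = (word>>6) & 0x1 = 1
bank [7+:1] = (word>>7) & 0x1 = 0
seq signed 2b, MSB=1: 2 - 4 = -2

-2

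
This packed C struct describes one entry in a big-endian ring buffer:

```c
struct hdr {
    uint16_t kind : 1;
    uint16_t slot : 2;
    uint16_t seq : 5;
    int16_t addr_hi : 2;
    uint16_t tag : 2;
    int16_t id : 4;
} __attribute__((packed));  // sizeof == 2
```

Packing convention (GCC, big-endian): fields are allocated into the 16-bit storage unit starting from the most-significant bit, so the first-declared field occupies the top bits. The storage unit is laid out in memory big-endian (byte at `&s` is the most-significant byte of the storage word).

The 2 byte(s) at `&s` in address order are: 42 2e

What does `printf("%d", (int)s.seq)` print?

2

[0]=0x42 [1]=0x2e (big-endian) → word 0x422e
kind [15+:1] = (word>>15) & 0x1 = 0
slot [13+:2] = (word>>13) & 0x3 = 2
seq [8+:5] = (word>>8) & 0x1f = 2  ←
addr_hi [6+:2] = (word>>6) & 0x3 = 0
tag [4+:2] = (word>>4) & 0x3 = 2
id [0+:4] = (word>>0) & 0xf = 14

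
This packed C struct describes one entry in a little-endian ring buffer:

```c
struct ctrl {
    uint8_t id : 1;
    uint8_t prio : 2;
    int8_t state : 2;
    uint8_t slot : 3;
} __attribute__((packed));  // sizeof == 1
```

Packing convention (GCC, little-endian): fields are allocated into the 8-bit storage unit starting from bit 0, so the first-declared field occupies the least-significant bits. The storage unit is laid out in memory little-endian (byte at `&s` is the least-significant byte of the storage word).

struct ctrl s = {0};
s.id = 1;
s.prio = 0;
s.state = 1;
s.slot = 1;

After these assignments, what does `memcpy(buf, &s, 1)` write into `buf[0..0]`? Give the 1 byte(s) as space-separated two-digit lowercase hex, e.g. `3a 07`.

id (1b) val=1 bits=0x1 at bit 0: 0x01
prio (2b) val=0 bits=0x0 at bit 1: 0x01
state (2b) val=1 bits=0x1 at bit 3: 0x09
slot (3b) val=1 bits=0x1 at bit 5: 0x29
word = 0x29 → little-endian bytes:
  [0]=0x29

29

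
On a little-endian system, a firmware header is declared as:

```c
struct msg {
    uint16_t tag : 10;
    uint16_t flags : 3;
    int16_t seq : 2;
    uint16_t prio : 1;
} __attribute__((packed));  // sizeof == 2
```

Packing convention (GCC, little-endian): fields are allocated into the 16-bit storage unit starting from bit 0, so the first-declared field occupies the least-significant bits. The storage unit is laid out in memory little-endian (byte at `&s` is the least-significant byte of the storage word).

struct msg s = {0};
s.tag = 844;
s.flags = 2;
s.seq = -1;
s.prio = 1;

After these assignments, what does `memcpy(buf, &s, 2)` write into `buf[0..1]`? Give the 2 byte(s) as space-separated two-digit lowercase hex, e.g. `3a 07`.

4c eb

[0+:10] tag=844 & 0x3ff = 0x34c; word=0x034c
[10+:3] flags=2 & 0x7 = 0x2; word=0x0b4c
[13+:2] seq=-1 & 0x3 = 0x3; word=0x6b4c
[15+:1] prio=1 & 0x1 = 0x1; word=0xeb4c
word = 0xeb4c → little-endian bytes:
  [0]=0x4c  [1]=0xeb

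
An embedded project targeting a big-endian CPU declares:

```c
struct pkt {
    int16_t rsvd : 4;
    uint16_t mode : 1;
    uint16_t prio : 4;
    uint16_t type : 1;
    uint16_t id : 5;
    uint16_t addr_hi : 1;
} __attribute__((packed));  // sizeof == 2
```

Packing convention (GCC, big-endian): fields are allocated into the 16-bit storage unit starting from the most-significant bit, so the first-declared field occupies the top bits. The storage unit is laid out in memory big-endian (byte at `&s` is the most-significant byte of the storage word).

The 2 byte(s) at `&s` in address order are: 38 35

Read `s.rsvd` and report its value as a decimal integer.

[0]=0x38 [1]=0x35 (big-endian) → word 0x3835
rsvd:4 @ bit 12 → (0x3835>>12)&0xf = 0x3  ←
mode:1 @ bit 11 → (0x3835>>11)&0x1 = 0x1
prio:4 @ bit 7 → (0x3835>>7)&0xf = 0x0
type:1 @ bit 6 → (0x3835>>6)&0x1 = 0x0
id:5 @ bit 1 → (0x3835>>1)&0x1f = 0x1a
addr_hi:1 @ bit 0 → (0x3835>>0)&0x1 = 0x1
rsvd signed 4b, MSB=0: value = 3

3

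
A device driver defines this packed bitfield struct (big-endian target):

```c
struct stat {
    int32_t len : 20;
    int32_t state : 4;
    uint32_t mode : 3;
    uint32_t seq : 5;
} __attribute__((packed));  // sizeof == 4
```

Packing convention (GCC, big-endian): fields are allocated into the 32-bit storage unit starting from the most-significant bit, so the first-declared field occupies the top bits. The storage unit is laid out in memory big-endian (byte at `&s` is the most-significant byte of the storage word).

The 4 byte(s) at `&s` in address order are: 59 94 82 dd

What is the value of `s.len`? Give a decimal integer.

[0]=0x59 [1]=0x94 [2]=0x82 [3]=0xdd (big-endian) → word 0x599482dd
len:20 @ bit 12 → (0x599482dd>>12)&0xfffff = 0x59948  ←
state:4 @ bit 8 → (0x599482dd>>8)&0xf = 0x2
mode:3 @ bit 5 → (0x599482dd>>5)&0x7 = 0x6
seq:5 @ bit 0 → (0x599482dd>>0)&0x1f = 0x1d
len signed 20b, MSB=0: value = 366920

366920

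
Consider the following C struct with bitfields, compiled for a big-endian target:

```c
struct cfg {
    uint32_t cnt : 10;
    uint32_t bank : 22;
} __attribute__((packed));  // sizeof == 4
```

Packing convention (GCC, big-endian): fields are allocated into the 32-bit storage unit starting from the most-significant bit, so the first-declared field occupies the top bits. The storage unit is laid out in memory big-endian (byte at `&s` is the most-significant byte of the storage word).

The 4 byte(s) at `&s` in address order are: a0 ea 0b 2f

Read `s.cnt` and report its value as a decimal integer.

643

[0]=0xa0 [1]=0xea [2]=0x0b [3]=0x2f (big-endian) → word 0xa0ea0b2f
cnt [22+:10] = (word>>22) & 0x3ff = 643  ←
bank [0+:22] = (word>>0) & 0x3fffff = 2755375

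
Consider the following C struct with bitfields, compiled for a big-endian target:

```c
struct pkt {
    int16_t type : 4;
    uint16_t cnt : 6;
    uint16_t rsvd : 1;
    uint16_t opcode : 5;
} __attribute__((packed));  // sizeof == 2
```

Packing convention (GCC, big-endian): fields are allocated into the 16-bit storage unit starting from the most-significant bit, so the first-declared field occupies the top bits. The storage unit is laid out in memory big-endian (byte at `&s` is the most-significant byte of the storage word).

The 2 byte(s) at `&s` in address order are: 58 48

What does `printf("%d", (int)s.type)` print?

[0]=0x58 [1]=0x48 (big-endian) → word 0x5848
type:4 @ bit 12 → (0x5848>>12)&0xf = 0x5  ←
cnt:6 @ bit 6 → (0x5848>>6)&0x3f = 0x21
rsvd:1 @ bit 5 → (0x5848>>5)&0x1 = 0x0
opcode:5 @ bit 0 → (0x5848>>0)&0x1f = 0x8
type signed 4b, MSB=0: value = 5

5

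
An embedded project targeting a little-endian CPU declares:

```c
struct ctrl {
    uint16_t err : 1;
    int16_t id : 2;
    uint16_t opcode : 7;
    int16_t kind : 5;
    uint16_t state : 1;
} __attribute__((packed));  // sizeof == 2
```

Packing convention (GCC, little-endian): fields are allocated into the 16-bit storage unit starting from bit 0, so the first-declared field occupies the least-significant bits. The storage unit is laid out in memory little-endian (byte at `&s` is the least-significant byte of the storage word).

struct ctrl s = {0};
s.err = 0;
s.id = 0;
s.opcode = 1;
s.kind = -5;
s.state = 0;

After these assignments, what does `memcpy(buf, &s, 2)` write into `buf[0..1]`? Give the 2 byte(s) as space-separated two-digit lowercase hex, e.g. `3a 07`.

[0+:1] err=0 & 0x1 = 0x0; word=0x0000
[1+:2] id=0 & 0x3 = 0x0; word=0x0000
[3+:7] opcode=1 & 0x7f = 0x1; word=0x0008
[10+:5] kind=-5 & 0x1f = 0x1b; word=0x6c08
[15+:1] state=0 & 0x1 = 0x0; word=0x6c08
word = 0x6c08 → little-endian bytes:
  [0]=0x08  [1]=0x6c

08 6c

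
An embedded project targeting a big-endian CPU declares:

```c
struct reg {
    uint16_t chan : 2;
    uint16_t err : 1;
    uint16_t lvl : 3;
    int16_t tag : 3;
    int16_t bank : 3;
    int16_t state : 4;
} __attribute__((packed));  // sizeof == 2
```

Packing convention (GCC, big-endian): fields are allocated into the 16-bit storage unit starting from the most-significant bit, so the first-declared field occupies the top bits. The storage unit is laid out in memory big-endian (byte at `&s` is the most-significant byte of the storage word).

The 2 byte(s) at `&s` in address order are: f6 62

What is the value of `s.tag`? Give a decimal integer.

-4

[0]=0xf6 [1]=0x62 (big-endian) → word 0xf662
chan:2 @ bit 14 → (0xf662>>14)&0x3 = 0x3
err:1 @ bit 13 → (0xf662>>13)&0x1 = 0x1
lvl:3 @ bit 10 → (0xf662>>10)&0x7 = 0x5
tag:3 @ bit 7 → (0xf662>>7)&0x7 = 0x4  ←
bank:3 @ bit 4 → (0xf662>>4)&0x7 = 0x6
state:4 @ bit 0 → (0xf662>>0)&0xf = 0x2
tag signed 3b, MSB=1: 4 - 8 = -4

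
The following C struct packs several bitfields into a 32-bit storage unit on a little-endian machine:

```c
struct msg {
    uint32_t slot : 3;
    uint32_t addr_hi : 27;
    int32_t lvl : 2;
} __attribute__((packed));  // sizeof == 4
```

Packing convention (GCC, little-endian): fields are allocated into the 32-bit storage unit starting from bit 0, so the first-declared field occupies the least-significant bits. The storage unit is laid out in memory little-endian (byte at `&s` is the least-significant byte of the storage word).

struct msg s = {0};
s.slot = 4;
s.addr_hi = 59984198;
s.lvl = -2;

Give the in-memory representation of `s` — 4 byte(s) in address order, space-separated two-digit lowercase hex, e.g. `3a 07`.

34 4a 9a 9c

slot:3 = 4 → 0x4 << 0 → word 0x00000004
addr_hi:27 = 59984198 → 0x3934946 << 3 → word 0x1c9a4a34
lvl:2 = -2 → 0x2 << 30 → word 0x9c9a4a34
word = 0x9c9a4a34 → little-endian bytes:
  [0]=0x34  [1]=0x4a  [2]=0x9a  [3]=0x9c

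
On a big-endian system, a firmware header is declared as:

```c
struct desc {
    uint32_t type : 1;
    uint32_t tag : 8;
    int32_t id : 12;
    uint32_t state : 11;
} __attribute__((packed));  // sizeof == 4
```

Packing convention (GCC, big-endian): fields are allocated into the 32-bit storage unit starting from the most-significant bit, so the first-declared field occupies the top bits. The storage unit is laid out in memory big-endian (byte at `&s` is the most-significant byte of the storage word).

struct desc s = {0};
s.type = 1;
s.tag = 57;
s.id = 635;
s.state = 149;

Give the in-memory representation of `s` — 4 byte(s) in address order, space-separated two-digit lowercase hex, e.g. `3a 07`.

type:1 = 1 → 0x1 << 31 → word 0x80000000
tag:8 = 57 → 0x39 << 23 → word 0x9c800000
id:12 = 635 → 0x27b << 11 → word 0x9c93d800
state:11 = 149 → 0x95 << 0 → word 0x9c93d895
word = 0x9c93d895 → big-endian bytes:
  [0]=0x9c  [1]=0x93  [2]=0xd8  [3]=0x95

9c 93 d8 95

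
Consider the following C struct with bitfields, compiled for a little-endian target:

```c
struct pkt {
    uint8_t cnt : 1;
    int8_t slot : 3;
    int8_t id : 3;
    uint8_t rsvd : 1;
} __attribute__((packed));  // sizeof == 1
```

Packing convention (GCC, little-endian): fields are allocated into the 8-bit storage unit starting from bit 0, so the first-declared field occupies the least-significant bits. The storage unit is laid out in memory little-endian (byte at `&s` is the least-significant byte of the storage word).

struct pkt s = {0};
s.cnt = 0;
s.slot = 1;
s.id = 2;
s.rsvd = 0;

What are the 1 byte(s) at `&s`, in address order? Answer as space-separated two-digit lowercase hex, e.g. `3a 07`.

cnt:1 = 0 → 0x0 << 0 → word 0x00
slot:3 = 1 → 0x1 << 1 → word 0x02
id:3 = 2 → 0x2 << 4 → word 0x22
rsvd:1 = 0 → 0x0 << 7 → word 0x22
word = 0x22 → little-endian bytes:
  [0]=0x22

22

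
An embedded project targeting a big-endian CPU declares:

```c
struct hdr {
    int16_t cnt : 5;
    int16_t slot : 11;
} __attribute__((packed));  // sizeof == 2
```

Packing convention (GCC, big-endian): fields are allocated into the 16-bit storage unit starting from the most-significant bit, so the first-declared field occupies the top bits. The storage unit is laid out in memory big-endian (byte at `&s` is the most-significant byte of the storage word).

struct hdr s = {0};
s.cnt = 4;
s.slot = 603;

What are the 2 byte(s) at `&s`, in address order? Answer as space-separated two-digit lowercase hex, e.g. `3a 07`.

[11+:5] cnt=4 & 0x1f = 0x4; word=0x2000
[0+:11] slot=603 & 0x7ff = 0x25b; word=0x225b
word = 0x225b → big-endian bytes:
  [0]=0x22  [1]=0x5b

22 5b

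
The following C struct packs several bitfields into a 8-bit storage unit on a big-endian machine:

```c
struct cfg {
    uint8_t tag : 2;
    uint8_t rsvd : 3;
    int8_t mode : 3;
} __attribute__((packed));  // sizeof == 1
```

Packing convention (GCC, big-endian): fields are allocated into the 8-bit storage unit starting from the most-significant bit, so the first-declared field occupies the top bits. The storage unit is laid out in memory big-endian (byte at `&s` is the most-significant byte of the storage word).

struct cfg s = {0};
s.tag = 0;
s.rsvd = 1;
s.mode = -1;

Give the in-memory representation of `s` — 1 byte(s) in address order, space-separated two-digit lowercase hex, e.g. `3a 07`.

tag (2b) val=0 bits=0x0 at bit 6: 0x00
rsvd (3b) val=1 bits=0x1 at bit 3: 0x08
mode (3b) val=-1 bits=0x7 at bit 0: 0x0f
word = 0x0f → big-endian bytes:
  [0]=0x0f

0f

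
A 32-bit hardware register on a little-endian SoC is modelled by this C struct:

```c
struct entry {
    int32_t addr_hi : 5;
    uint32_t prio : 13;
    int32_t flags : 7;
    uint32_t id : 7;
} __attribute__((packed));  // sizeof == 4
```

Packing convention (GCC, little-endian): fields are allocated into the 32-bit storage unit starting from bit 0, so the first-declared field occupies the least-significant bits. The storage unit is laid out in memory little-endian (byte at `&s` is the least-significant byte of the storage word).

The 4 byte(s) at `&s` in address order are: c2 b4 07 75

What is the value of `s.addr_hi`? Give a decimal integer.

2

[0]=0xc2 [1]=0xb4 [2]=0x07 [3]=0x75 (little-endian) → word 0x7507b4c2
addr_hi:5 @ bit 0 → (0x7507b4c2>>0)&0x1f = 0x2  ←
prio:13 @ bit 5 → (0x7507b4c2>>5)&0x1fff = 0x1da6
flags:7 @ bit 18 → (0x7507b4c2>>18)&0x7f = 0x41
id:7 @ bit 25 → (0x7507b4c2>>25)&0x7f = 0x3a
addr_hi signed 5b, MSB=0: value = 2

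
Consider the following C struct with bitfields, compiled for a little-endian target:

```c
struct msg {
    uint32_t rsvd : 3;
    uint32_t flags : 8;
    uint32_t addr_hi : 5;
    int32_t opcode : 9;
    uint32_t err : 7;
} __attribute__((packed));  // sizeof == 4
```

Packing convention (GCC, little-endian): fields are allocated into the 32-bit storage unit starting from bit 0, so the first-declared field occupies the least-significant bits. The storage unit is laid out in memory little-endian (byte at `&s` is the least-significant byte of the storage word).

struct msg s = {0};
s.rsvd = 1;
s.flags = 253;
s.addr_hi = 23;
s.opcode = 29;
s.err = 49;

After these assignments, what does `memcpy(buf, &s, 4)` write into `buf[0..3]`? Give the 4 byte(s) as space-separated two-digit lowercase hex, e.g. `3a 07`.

rsvd (3b) val=1 bits=0x1 at bit 0: 0x00000001
flags (8b) val=253 bits=0xfd at bit 3: 0x000007e9
addr_hi (5b) val=23 bits=0x17 at bit 11: 0x0000bfe9
opcode (9b) val=29 bits=0x1d at bit 16: 0x001dbfe9
err (7b) val=49 bits=0x31 at bit 25: 0x621dbfe9
word = 0x621dbfe9 → little-endian bytes:
  [0]=0xe9  [1]=0xbf  [2]=0x1d  [3]=0x62

e9 bf 1d 62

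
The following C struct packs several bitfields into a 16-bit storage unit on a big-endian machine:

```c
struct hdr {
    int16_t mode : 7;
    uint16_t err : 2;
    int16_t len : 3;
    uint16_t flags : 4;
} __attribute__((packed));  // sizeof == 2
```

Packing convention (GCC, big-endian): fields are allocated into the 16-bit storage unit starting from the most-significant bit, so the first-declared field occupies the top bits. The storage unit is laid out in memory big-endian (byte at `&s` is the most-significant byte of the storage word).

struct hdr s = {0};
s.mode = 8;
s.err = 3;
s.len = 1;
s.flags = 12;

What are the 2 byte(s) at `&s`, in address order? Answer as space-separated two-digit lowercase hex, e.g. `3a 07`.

11 9c

mode:7 = 8 → 0x8 << 9 → word 0x1000
err:2 = 3 → 0x3 << 7 → word 0x1180
len:3 = 1 → 0x1 << 4 → word 0x1190
flags:4 = 12 → 0xc << 0 → word 0x119c
word = 0x119c → big-endian bytes:
  [0]=0x11  [1]=0x9c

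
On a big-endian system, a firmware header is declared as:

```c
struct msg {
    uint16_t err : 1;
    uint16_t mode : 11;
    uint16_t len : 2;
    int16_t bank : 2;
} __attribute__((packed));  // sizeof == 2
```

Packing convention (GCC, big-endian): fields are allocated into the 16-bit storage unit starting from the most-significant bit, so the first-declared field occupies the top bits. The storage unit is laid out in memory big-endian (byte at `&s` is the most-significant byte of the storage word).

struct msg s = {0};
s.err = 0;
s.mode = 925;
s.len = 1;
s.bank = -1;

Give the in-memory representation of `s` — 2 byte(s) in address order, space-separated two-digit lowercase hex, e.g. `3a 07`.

err (1b) val=0 bits=0x0 at bit 15: 0x0000
mode (11b) val=925 bits=0x39d at bit 4: 0x39d0
len (2b) val=1 bits=0x1 at bit 2: 0x39d4
bank (2b) val=-1 bits=0x3 at bit 0: 0x39d7
word = 0x39d7 → big-endian bytes:
  [0]=0x39  [1]=0xd7

39 d7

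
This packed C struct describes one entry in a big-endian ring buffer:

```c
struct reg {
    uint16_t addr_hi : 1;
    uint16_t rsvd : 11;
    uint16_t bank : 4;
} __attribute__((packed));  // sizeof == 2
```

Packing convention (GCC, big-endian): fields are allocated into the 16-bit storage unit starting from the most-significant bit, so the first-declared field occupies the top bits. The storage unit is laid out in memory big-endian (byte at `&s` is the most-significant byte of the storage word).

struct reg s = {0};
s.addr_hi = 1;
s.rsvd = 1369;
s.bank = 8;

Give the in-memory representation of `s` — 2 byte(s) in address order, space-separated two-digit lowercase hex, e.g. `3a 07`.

d5 98

[15+:1] addr_hi=1 & 0x1 = 0x1; word=0x8000
[4+:11] rsvd=1369 & 0x7ff = 0x559; word=0xd590
[0+:4] bank=8 & 0xf = 0x8; word=0xd598
word = 0xd598 → big-endian bytes:
  [0]=0xd5  [1]=0x98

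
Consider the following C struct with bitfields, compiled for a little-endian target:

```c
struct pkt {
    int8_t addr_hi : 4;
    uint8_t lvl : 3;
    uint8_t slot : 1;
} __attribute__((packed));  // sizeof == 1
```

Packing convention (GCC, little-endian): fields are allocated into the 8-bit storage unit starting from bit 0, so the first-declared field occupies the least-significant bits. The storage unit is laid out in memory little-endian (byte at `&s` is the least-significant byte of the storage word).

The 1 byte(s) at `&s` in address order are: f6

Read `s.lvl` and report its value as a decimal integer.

[0]=0xf6 (little-endian) → word 0xf6
addr_hi:4 @ bit 0 → (0xf6>>0)&0xf = 0x6
lvl:3 @ bit 4 → (0xf6>>4)&0x7 = 0x7  ←
slot:1 @ bit 7 → (0xf6>>7)&0x1 = 0x1

7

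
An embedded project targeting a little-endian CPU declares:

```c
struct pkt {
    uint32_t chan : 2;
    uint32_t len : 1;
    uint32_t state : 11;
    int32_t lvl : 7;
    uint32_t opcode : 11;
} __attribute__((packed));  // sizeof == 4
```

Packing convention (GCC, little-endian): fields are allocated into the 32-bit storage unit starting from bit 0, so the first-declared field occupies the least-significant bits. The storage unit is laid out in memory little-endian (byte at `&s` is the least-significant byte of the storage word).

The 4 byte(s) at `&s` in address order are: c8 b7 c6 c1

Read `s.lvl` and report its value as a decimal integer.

26

[0]=0xc8 [1]=0xb7 [2]=0xc6 [3]=0xc1 (little-endian) → word 0xc1c6b7c8
chan [0+:2] = (word>>0) & 0x3 = 0
len [2+:1] = (word>>2) & 0x1 = 0
state [3+:11] = (word>>3) & 0x7ff = 1785
lvl [14+:7] = (word>>14) & 0x7f = 26  ←
opcode [21+:11] = (word>>21) & 0x7ff = 1550
lvl signed 7b, MSB=0: value = 26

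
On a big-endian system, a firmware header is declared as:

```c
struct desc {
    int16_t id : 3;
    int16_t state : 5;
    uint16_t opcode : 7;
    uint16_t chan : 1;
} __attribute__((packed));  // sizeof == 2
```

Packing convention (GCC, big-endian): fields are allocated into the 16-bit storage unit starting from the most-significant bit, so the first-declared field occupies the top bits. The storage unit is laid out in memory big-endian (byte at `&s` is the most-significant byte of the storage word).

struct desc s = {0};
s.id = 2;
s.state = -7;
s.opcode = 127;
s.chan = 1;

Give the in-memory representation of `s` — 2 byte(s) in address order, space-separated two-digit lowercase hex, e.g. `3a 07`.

id (3b) val=2 bits=0x2 at bit 13: 0x4000
state (5b) val=-7 bits=0x19 at bit 8: 0x5900
opcode (7b) val=127 bits=0x7f at bit 1: 0x59fe
chan (1b) val=1 bits=0x1 at bit 0: 0x59ff
word = 0x59ff → big-endian bytes:
  [0]=0x59  [1]=0xff

59 ff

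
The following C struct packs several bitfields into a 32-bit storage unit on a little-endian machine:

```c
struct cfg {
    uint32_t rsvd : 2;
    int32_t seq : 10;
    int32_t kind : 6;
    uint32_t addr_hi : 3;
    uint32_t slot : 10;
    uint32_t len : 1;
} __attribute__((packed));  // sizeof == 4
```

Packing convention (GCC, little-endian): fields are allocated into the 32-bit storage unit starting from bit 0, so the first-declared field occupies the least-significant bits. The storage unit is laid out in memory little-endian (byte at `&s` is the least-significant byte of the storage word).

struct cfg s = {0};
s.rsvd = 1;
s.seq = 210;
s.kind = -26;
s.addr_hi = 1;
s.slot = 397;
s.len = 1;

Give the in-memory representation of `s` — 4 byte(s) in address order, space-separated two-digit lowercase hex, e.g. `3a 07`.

[0+:2] rsvd=1 & 0x3 = 0x1; word=0x00000001
[2+:10] seq=210 & 0x3ff = 0xd2; word=0x00000349
[12+:6] kind=-26 & 0x3f = 0x26; word=0x00026349
[18+:3] addr_hi=1 & 0x7 = 0x1; word=0x00066349
[21+:10] slot=397 & 0x3ff = 0x18d; word=0x31a66349
[31+:1] len=1 & 0x1 = 0x1; word=0xb1a66349
word = 0xb1a66349 → little-endian bytes:
  [0]=0x49  [1]=0x63  [2]=0xa6  [3]=0xb1

49 63 a6 b1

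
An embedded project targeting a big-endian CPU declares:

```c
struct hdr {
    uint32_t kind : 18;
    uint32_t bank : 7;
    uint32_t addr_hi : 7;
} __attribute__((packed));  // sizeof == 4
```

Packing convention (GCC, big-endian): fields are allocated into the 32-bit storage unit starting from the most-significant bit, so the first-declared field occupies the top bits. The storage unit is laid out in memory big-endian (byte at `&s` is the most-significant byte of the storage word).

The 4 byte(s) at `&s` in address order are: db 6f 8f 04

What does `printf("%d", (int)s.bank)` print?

[0]=0xdb [1]=0x6f [2]=0x8f [3]=0x04 (big-endian) → word 0xdb6f8f04
kind:18 @ bit 14 → (0xdb6f8f04>>14)&0x3ffff = 0x36dbe
bank:7 @ bit 7 → (0xdb6f8f04>>7)&0x7f = 0x1e  ←
addr_hi:7 @ bit 0 → (0xdb6f8f04>>0)&0x7f = 0x4

30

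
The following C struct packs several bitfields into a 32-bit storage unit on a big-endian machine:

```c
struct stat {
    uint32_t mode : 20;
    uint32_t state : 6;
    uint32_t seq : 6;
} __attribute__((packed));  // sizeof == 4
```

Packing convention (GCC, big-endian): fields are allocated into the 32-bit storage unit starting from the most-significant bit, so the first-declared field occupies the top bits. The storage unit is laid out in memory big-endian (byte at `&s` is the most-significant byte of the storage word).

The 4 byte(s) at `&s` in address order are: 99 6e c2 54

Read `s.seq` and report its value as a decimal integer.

20

[0]=0x99 [1]=0x6e [2]=0xc2 [3]=0x54 (big-endian) → word 0x996ec254
mode [12+:20] = (word>>12) & 0xfffff = 628460
state [6+:6] = (word>>6) & 0x3f = 9
seq [0+:6] = (word>>0) & 0x3f = 20  ←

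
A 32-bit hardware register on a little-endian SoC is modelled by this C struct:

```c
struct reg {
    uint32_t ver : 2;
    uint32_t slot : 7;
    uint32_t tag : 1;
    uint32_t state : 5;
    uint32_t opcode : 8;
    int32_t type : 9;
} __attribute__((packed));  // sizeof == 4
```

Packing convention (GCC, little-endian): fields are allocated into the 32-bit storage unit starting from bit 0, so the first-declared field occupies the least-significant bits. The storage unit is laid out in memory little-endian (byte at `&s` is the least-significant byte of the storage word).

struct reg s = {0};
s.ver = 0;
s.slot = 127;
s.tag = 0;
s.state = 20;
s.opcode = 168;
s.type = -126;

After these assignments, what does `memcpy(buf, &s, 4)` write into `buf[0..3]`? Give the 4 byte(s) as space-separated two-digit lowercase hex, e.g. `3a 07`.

ver:2 = 0 → 0x0 << 0 → word 0x00000000
slot:7 = 127 → 0x7f << 2 → word 0x000001fc
tag:1 = 0 → 0x0 << 9 → word 0x000001fc
state:5 = 20 → 0x14 << 10 → word 0x000051fc
opcode:8 = 168 → 0xa8 << 15 → word 0x005451fc
type:9 = -126 → 0x182 << 23 → word 0xc15451fc
word = 0xc15451fc → little-endian bytes:
  [0]=0xfc  [1]=0x51  [2]=0x54  [3]=0xc1

fc 51 54 c1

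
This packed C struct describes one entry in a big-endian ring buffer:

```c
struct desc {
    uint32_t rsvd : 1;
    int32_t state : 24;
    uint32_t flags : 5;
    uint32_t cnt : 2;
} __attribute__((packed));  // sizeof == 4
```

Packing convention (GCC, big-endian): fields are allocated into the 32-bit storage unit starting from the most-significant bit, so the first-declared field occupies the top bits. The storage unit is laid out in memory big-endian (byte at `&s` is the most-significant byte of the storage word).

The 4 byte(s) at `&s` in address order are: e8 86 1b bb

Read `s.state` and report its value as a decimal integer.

[0]=0xe8 [1]=0x86 [2]=0x1b [3]=0xbb (big-endian) → word 0xe8861bbb
rsvd [31+:1] = (word>>31) & 0x1 = 1
state [7+:24] = (word>>7) & 0xffffff = 13700151  ←
flags [2+:5] = (word>>2) & 0x1f = 14
cnt [0+:2] = (word>>0) & 0x3 = 3
state signed 24b, MSB=1: 13700151 - 16777216 = -3077065

-3077065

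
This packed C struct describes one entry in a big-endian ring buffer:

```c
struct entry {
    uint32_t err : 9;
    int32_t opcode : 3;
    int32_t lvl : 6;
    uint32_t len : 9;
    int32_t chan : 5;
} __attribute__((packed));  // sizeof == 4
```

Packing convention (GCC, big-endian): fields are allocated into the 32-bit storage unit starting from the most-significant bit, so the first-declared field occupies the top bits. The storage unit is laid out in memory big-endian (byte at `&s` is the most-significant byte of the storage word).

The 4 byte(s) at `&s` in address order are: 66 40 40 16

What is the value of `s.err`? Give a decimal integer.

[0]=0x66 [1]=0x40 [2]=0x40 [3]=0x16 (big-endian) → word 0x66404016
err:9 @ bit 23 → (0x66404016>>23)&0x1ff = 0xcc  ←
opcode:3 @ bit 20 → (0x66404016>>20)&0x7 = 0x4
lvl:6 @ bit 14 → (0x66404016>>14)&0x3f = 0x1
len:9 @ bit 5 → (0x66404016>>5)&0x1ff = 0x0
chan:5 @ bit 0 → (0x66404016>>0)&0x1f = 0x16

204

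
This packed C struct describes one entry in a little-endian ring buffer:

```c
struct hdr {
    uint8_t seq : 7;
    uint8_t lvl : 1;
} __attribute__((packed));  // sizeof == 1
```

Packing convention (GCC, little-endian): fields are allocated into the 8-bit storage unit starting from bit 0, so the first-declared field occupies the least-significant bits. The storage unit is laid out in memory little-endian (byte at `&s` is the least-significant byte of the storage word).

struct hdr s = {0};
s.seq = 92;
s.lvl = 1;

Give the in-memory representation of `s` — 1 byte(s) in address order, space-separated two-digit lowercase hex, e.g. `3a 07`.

dc

seq:7 = 92 → 0x5c << 0 → word 0x5c
lvl:1 = 1 → 0x1 << 7 → word 0xdc
word = 0xdc → little-endian bytes:
  [0]=0xdc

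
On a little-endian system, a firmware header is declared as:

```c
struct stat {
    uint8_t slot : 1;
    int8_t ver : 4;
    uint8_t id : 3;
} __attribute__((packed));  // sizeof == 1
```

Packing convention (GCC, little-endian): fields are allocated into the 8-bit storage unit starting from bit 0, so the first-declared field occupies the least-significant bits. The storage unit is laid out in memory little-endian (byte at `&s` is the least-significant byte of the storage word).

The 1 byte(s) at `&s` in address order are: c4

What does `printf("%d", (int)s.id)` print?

[0]=0xc4 (little-endian) → word 0xc4
slot [0+:1] = (word>>0) & 0x1 = 0
ver [1+:4] = (word>>1) & 0xf = 2
id [5+:3] = (word>>5) & 0x7 = 6  ←

6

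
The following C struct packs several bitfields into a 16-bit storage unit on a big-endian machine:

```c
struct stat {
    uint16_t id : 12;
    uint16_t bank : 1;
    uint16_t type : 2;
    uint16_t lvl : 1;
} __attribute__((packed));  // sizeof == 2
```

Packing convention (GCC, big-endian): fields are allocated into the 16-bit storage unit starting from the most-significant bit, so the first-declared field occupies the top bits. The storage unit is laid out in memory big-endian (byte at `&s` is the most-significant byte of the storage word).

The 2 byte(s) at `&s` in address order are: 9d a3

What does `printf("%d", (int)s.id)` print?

[0]=0x9d [1]=0xa3 (big-endian) → word 0x9da3
id [4+:12] = (word>>4) & 0xfff = 2522  ←
bank [3+:1] = (word>>3) & 0x1 = 0
type [1+:2] = (word>>1) & 0x3 = 1
lvl [0+:1] = (word>>0) & 0x1 = 1

2522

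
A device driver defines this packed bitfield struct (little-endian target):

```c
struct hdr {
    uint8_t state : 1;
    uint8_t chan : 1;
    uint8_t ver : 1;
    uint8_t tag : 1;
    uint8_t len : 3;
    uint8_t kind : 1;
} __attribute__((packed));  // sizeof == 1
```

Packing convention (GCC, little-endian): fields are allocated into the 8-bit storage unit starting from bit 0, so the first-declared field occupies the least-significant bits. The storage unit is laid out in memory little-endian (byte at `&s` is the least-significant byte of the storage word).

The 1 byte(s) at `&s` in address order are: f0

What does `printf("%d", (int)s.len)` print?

7

[0]=0xf0 (little-endian) → word 0xf0
state [0+:1] = (word>>0) & 0x1 = 0
chan [1+:1] = (word>>1) & 0x1 = 0
ver [2+:1] = (word>>2) & 0x1 = 0
tag [3+:1] = (word>>3) & 0x1 = 0
len [4+:3] = (word>>4) & 0x7 = 7  ←
kind [7+:1] = (word>>7) & 0x1 = 1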